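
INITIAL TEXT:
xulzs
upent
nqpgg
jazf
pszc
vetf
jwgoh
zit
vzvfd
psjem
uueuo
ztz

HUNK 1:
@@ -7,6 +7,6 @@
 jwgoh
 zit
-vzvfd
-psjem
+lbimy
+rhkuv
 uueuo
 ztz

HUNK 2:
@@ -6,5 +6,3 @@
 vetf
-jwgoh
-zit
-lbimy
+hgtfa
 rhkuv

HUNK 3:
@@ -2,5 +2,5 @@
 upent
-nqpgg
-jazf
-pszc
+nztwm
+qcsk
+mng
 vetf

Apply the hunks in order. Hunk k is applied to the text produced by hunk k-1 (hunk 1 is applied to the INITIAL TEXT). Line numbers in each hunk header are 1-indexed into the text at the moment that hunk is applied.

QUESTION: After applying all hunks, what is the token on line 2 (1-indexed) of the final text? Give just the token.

Hunk 1: at line 7 remove [vzvfd,psjem] add [lbimy,rhkuv] -> 12 lines: xulzs upent nqpgg jazf pszc vetf jwgoh zit lbimy rhkuv uueuo ztz
Hunk 2: at line 6 remove [jwgoh,zit,lbimy] add [hgtfa] -> 10 lines: xulzs upent nqpgg jazf pszc vetf hgtfa rhkuv uueuo ztz
Hunk 3: at line 2 remove [nqpgg,jazf,pszc] add [nztwm,qcsk,mng] -> 10 lines: xulzs upent nztwm qcsk mng vetf hgtfa rhkuv uueuo ztz
Final line 2: upent

Answer: upent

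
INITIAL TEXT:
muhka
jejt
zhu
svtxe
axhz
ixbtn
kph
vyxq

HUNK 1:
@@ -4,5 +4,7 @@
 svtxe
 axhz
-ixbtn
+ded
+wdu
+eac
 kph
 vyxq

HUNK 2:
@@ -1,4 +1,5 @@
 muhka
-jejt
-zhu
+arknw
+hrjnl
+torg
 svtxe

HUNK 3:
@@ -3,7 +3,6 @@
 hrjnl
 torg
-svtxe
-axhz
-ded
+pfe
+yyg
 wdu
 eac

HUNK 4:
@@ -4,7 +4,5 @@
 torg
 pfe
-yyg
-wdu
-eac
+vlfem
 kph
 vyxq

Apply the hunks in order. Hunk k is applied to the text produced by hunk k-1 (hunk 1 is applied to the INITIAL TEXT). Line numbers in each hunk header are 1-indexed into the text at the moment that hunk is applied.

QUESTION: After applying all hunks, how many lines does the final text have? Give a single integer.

Answer: 8

Derivation:
Hunk 1: at line 4 remove [ixbtn] add [ded,wdu,eac] -> 10 lines: muhka jejt zhu svtxe axhz ded wdu eac kph vyxq
Hunk 2: at line 1 remove [jejt,zhu] add [arknw,hrjnl,torg] -> 11 lines: muhka arknw hrjnl torg svtxe axhz ded wdu eac kph vyxq
Hunk 3: at line 3 remove [svtxe,axhz,ded] add [pfe,yyg] -> 10 lines: muhka arknw hrjnl torg pfe yyg wdu eac kph vyxq
Hunk 4: at line 4 remove [yyg,wdu,eac] add [vlfem] -> 8 lines: muhka arknw hrjnl torg pfe vlfem kph vyxq
Final line count: 8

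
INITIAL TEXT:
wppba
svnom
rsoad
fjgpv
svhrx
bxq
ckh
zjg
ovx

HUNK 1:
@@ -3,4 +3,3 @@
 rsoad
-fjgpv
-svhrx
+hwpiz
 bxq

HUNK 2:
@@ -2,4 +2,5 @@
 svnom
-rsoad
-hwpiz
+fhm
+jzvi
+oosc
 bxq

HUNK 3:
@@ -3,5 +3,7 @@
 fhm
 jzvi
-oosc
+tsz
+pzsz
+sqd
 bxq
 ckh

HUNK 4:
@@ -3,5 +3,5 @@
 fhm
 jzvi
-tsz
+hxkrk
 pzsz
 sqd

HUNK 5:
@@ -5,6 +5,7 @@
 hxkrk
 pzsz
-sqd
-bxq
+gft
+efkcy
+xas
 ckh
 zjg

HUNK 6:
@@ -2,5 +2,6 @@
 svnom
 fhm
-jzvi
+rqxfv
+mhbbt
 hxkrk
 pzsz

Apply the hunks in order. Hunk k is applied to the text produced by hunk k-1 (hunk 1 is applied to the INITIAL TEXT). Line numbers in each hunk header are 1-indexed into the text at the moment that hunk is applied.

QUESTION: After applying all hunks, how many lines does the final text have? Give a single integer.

Answer: 13

Derivation:
Hunk 1: at line 3 remove [fjgpv,svhrx] add [hwpiz] -> 8 lines: wppba svnom rsoad hwpiz bxq ckh zjg ovx
Hunk 2: at line 2 remove [rsoad,hwpiz] add [fhm,jzvi,oosc] -> 9 lines: wppba svnom fhm jzvi oosc bxq ckh zjg ovx
Hunk 3: at line 3 remove [oosc] add [tsz,pzsz,sqd] -> 11 lines: wppba svnom fhm jzvi tsz pzsz sqd bxq ckh zjg ovx
Hunk 4: at line 3 remove [tsz] add [hxkrk] -> 11 lines: wppba svnom fhm jzvi hxkrk pzsz sqd bxq ckh zjg ovx
Hunk 5: at line 5 remove [sqd,bxq] add [gft,efkcy,xas] -> 12 lines: wppba svnom fhm jzvi hxkrk pzsz gft efkcy xas ckh zjg ovx
Hunk 6: at line 2 remove [jzvi] add [rqxfv,mhbbt] -> 13 lines: wppba svnom fhm rqxfv mhbbt hxkrk pzsz gft efkcy xas ckh zjg ovx
Final line count: 13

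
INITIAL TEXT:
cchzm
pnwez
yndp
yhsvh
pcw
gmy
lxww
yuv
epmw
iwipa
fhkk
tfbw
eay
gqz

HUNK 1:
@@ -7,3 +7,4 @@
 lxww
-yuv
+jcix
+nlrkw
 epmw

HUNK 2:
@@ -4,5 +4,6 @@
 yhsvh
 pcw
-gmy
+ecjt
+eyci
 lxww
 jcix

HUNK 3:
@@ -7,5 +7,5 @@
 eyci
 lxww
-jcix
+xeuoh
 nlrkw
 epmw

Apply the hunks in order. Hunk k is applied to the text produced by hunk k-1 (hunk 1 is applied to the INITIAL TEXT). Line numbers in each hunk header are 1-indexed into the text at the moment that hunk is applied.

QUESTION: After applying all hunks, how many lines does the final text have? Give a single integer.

Answer: 16

Derivation:
Hunk 1: at line 7 remove [yuv] add [jcix,nlrkw] -> 15 lines: cchzm pnwez yndp yhsvh pcw gmy lxww jcix nlrkw epmw iwipa fhkk tfbw eay gqz
Hunk 2: at line 4 remove [gmy] add [ecjt,eyci] -> 16 lines: cchzm pnwez yndp yhsvh pcw ecjt eyci lxww jcix nlrkw epmw iwipa fhkk tfbw eay gqz
Hunk 3: at line 7 remove [jcix] add [xeuoh] -> 16 lines: cchzm pnwez yndp yhsvh pcw ecjt eyci lxww xeuoh nlrkw epmw iwipa fhkk tfbw eay gqz
Final line count: 16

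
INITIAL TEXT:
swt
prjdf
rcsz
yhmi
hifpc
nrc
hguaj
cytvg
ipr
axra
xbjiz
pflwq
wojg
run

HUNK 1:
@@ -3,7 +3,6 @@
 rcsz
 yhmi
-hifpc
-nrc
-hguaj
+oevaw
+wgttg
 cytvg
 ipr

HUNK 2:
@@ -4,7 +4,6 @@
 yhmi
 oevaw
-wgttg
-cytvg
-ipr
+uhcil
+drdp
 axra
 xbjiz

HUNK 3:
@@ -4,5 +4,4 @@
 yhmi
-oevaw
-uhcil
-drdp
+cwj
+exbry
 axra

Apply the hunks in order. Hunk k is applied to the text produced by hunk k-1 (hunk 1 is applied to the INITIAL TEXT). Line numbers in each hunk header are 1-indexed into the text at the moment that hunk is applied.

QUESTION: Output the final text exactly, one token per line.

Answer: swt
prjdf
rcsz
yhmi
cwj
exbry
axra
xbjiz
pflwq
wojg
run

Derivation:
Hunk 1: at line 3 remove [hifpc,nrc,hguaj] add [oevaw,wgttg] -> 13 lines: swt prjdf rcsz yhmi oevaw wgttg cytvg ipr axra xbjiz pflwq wojg run
Hunk 2: at line 4 remove [wgttg,cytvg,ipr] add [uhcil,drdp] -> 12 lines: swt prjdf rcsz yhmi oevaw uhcil drdp axra xbjiz pflwq wojg run
Hunk 3: at line 4 remove [oevaw,uhcil,drdp] add [cwj,exbry] -> 11 lines: swt prjdf rcsz yhmi cwj exbry axra xbjiz pflwq wojg run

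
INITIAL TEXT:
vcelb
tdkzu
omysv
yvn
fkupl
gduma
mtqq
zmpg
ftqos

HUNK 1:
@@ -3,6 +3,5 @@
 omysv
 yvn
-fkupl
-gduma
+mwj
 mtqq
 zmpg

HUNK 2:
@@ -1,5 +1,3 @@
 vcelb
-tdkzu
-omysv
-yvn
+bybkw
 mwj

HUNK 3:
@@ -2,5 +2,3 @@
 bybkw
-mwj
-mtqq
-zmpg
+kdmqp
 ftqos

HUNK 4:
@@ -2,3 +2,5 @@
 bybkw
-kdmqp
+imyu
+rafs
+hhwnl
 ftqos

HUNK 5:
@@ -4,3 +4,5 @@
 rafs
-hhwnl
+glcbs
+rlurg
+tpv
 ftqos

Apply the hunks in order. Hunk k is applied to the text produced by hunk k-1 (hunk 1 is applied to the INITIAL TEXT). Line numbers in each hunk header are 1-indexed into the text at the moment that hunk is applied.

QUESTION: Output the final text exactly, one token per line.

Hunk 1: at line 3 remove [fkupl,gduma] add [mwj] -> 8 lines: vcelb tdkzu omysv yvn mwj mtqq zmpg ftqos
Hunk 2: at line 1 remove [tdkzu,omysv,yvn] add [bybkw] -> 6 lines: vcelb bybkw mwj mtqq zmpg ftqos
Hunk 3: at line 2 remove [mwj,mtqq,zmpg] add [kdmqp] -> 4 lines: vcelb bybkw kdmqp ftqos
Hunk 4: at line 2 remove [kdmqp] add [imyu,rafs,hhwnl] -> 6 lines: vcelb bybkw imyu rafs hhwnl ftqos
Hunk 5: at line 4 remove [hhwnl] add [glcbs,rlurg,tpv] -> 8 lines: vcelb bybkw imyu rafs glcbs rlurg tpv ftqos

Answer: vcelb
bybkw
imyu
rafs
glcbs
rlurg
tpv
ftqos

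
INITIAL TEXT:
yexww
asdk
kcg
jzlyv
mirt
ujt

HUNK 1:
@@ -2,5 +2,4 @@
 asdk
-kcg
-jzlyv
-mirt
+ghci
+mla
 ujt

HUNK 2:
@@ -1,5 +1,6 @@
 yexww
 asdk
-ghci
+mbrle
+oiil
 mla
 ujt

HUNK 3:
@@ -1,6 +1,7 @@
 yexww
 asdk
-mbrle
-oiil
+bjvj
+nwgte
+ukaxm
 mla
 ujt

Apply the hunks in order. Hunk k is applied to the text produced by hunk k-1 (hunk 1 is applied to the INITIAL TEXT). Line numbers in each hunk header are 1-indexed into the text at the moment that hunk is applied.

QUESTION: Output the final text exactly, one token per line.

Answer: yexww
asdk
bjvj
nwgte
ukaxm
mla
ujt

Derivation:
Hunk 1: at line 2 remove [kcg,jzlyv,mirt] add [ghci,mla] -> 5 lines: yexww asdk ghci mla ujt
Hunk 2: at line 1 remove [ghci] add [mbrle,oiil] -> 6 lines: yexww asdk mbrle oiil mla ujt
Hunk 3: at line 1 remove [mbrle,oiil] add [bjvj,nwgte,ukaxm] -> 7 lines: yexww asdk bjvj nwgte ukaxm mla ujt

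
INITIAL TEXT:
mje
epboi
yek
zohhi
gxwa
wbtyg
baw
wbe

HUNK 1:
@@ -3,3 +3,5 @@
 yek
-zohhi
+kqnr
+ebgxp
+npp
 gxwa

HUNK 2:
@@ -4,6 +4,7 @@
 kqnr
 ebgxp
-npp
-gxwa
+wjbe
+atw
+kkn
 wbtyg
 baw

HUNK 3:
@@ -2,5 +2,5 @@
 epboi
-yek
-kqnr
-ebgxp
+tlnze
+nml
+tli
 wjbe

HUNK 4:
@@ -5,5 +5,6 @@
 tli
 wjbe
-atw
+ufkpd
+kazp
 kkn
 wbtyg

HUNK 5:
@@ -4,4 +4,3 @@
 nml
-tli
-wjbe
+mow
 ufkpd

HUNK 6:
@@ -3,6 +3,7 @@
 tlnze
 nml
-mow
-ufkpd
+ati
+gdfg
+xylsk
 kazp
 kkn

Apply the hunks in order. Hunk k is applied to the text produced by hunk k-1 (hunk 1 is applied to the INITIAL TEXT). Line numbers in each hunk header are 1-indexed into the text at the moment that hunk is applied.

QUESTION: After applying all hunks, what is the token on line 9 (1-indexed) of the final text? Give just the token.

Hunk 1: at line 3 remove [zohhi] add [kqnr,ebgxp,npp] -> 10 lines: mje epboi yek kqnr ebgxp npp gxwa wbtyg baw wbe
Hunk 2: at line 4 remove [npp,gxwa] add [wjbe,atw,kkn] -> 11 lines: mje epboi yek kqnr ebgxp wjbe atw kkn wbtyg baw wbe
Hunk 3: at line 2 remove [yek,kqnr,ebgxp] add [tlnze,nml,tli] -> 11 lines: mje epboi tlnze nml tli wjbe atw kkn wbtyg baw wbe
Hunk 4: at line 5 remove [atw] add [ufkpd,kazp] -> 12 lines: mje epboi tlnze nml tli wjbe ufkpd kazp kkn wbtyg baw wbe
Hunk 5: at line 4 remove [tli,wjbe] add [mow] -> 11 lines: mje epboi tlnze nml mow ufkpd kazp kkn wbtyg baw wbe
Hunk 6: at line 3 remove [mow,ufkpd] add [ati,gdfg,xylsk] -> 12 lines: mje epboi tlnze nml ati gdfg xylsk kazp kkn wbtyg baw wbe
Final line 9: kkn

Answer: kkn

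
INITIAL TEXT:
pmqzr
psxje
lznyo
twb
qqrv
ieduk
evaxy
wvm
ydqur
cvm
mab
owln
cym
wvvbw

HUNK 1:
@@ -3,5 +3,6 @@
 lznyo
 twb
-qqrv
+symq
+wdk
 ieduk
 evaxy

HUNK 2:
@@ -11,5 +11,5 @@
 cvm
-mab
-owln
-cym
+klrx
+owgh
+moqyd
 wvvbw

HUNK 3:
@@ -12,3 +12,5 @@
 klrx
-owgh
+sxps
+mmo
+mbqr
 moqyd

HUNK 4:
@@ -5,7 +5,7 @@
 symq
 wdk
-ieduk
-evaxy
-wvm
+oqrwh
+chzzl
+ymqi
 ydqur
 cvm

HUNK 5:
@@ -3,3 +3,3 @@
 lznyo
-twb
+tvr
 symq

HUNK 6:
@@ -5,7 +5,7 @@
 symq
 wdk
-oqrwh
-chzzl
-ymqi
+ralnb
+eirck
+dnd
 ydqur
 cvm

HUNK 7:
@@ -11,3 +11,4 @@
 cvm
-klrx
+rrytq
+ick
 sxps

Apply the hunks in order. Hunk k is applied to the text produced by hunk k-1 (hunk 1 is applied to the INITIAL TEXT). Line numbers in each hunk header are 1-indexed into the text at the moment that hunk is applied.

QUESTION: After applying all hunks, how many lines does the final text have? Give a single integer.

Answer: 18

Derivation:
Hunk 1: at line 3 remove [qqrv] add [symq,wdk] -> 15 lines: pmqzr psxje lznyo twb symq wdk ieduk evaxy wvm ydqur cvm mab owln cym wvvbw
Hunk 2: at line 11 remove [mab,owln,cym] add [klrx,owgh,moqyd] -> 15 lines: pmqzr psxje lznyo twb symq wdk ieduk evaxy wvm ydqur cvm klrx owgh moqyd wvvbw
Hunk 3: at line 12 remove [owgh] add [sxps,mmo,mbqr] -> 17 lines: pmqzr psxje lznyo twb symq wdk ieduk evaxy wvm ydqur cvm klrx sxps mmo mbqr moqyd wvvbw
Hunk 4: at line 5 remove [ieduk,evaxy,wvm] add [oqrwh,chzzl,ymqi] -> 17 lines: pmqzr psxje lznyo twb symq wdk oqrwh chzzl ymqi ydqur cvm klrx sxps mmo mbqr moqyd wvvbw
Hunk 5: at line 3 remove [twb] add [tvr] -> 17 lines: pmqzr psxje lznyo tvr symq wdk oqrwh chzzl ymqi ydqur cvm klrx sxps mmo mbqr moqyd wvvbw
Hunk 6: at line 5 remove [oqrwh,chzzl,ymqi] add [ralnb,eirck,dnd] -> 17 lines: pmqzr psxje lznyo tvr symq wdk ralnb eirck dnd ydqur cvm klrx sxps mmo mbqr moqyd wvvbw
Hunk 7: at line 11 remove [klrx] add [rrytq,ick] -> 18 lines: pmqzr psxje lznyo tvr symq wdk ralnb eirck dnd ydqur cvm rrytq ick sxps mmo mbqr moqyd wvvbw
Final line count: 18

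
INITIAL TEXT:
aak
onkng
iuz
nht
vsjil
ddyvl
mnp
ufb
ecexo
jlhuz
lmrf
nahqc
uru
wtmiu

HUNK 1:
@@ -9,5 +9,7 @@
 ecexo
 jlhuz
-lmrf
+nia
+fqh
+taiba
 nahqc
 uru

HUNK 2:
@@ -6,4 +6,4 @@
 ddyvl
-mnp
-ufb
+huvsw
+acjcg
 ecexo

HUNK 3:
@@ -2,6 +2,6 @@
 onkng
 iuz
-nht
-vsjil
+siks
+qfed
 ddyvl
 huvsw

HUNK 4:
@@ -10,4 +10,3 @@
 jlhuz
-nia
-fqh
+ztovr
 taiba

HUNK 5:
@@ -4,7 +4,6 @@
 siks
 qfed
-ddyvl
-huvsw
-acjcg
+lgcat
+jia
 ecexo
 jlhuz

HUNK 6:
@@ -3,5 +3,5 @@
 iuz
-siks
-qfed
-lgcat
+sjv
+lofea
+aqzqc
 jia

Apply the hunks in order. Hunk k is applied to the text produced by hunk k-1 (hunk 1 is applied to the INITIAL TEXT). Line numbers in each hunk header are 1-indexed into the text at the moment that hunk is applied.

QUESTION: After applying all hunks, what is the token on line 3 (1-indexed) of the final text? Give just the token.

Answer: iuz

Derivation:
Hunk 1: at line 9 remove [lmrf] add [nia,fqh,taiba] -> 16 lines: aak onkng iuz nht vsjil ddyvl mnp ufb ecexo jlhuz nia fqh taiba nahqc uru wtmiu
Hunk 2: at line 6 remove [mnp,ufb] add [huvsw,acjcg] -> 16 lines: aak onkng iuz nht vsjil ddyvl huvsw acjcg ecexo jlhuz nia fqh taiba nahqc uru wtmiu
Hunk 3: at line 2 remove [nht,vsjil] add [siks,qfed] -> 16 lines: aak onkng iuz siks qfed ddyvl huvsw acjcg ecexo jlhuz nia fqh taiba nahqc uru wtmiu
Hunk 4: at line 10 remove [nia,fqh] add [ztovr] -> 15 lines: aak onkng iuz siks qfed ddyvl huvsw acjcg ecexo jlhuz ztovr taiba nahqc uru wtmiu
Hunk 5: at line 4 remove [ddyvl,huvsw,acjcg] add [lgcat,jia] -> 14 lines: aak onkng iuz siks qfed lgcat jia ecexo jlhuz ztovr taiba nahqc uru wtmiu
Hunk 6: at line 3 remove [siks,qfed,lgcat] add [sjv,lofea,aqzqc] -> 14 lines: aak onkng iuz sjv lofea aqzqc jia ecexo jlhuz ztovr taiba nahqc uru wtmiu
Final line 3: iuz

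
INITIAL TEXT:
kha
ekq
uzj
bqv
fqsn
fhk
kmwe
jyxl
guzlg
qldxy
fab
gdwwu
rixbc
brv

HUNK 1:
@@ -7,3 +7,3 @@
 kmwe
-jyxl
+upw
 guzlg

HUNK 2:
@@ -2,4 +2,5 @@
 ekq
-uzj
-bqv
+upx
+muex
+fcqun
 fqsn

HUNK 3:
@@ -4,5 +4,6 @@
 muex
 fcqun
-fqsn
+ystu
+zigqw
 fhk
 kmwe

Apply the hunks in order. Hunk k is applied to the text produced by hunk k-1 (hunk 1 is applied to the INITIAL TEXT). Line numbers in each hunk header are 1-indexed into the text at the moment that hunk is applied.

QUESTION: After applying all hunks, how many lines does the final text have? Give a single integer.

Hunk 1: at line 7 remove [jyxl] add [upw] -> 14 lines: kha ekq uzj bqv fqsn fhk kmwe upw guzlg qldxy fab gdwwu rixbc brv
Hunk 2: at line 2 remove [uzj,bqv] add [upx,muex,fcqun] -> 15 lines: kha ekq upx muex fcqun fqsn fhk kmwe upw guzlg qldxy fab gdwwu rixbc brv
Hunk 3: at line 4 remove [fqsn] add [ystu,zigqw] -> 16 lines: kha ekq upx muex fcqun ystu zigqw fhk kmwe upw guzlg qldxy fab gdwwu rixbc brv
Final line count: 16

Answer: 16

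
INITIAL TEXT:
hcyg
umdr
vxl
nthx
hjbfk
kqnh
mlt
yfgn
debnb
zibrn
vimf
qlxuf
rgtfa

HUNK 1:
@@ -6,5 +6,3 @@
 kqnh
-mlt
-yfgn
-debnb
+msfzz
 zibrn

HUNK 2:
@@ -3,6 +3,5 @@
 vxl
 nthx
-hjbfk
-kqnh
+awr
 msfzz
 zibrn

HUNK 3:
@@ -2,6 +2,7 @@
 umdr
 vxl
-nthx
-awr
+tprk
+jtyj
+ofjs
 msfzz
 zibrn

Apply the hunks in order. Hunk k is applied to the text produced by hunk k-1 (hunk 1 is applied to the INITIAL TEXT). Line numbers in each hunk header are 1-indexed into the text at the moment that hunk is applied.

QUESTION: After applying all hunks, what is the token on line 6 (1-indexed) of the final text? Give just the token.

Answer: ofjs

Derivation:
Hunk 1: at line 6 remove [mlt,yfgn,debnb] add [msfzz] -> 11 lines: hcyg umdr vxl nthx hjbfk kqnh msfzz zibrn vimf qlxuf rgtfa
Hunk 2: at line 3 remove [hjbfk,kqnh] add [awr] -> 10 lines: hcyg umdr vxl nthx awr msfzz zibrn vimf qlxuf rgtfa
Hunk 3: at line 2 remove [nthx,awr] add [tprk,jtyj,ofjs] -> 11 lines: hcyg umdr vxl tprk jtyj ofjs msfzz zibrn vimf qlxuf rgtfa
Final line 6: ofjs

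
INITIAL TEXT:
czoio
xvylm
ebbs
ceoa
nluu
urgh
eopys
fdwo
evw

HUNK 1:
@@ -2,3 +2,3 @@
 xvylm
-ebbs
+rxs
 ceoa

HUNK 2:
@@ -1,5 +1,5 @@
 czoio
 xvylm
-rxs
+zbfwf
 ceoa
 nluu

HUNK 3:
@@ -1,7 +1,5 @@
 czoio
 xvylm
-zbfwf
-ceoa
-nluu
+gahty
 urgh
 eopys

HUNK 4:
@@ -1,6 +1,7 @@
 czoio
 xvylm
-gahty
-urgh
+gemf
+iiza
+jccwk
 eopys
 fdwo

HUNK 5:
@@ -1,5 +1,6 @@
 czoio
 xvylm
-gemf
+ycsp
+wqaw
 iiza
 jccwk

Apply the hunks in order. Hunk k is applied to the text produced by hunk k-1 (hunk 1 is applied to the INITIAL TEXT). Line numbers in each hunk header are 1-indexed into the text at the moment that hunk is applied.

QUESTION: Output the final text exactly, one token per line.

Hunk 1: at line 2 remove [ebbs] add [rxs] -> 9 lines: czoio xvylm rxs ceoa nluu urgh eopys fdwo evw
Hunk 2: at line 1 remove [rxs] add [zbfwf] -> 9 lines: czoio xvylm zbfwf ceoa nluu urgh eopys fdwo evw
Hunk 3: at line 1 remove [zbfwf,ceoa,nluu] add [gahty] -> 7 lines: czoio xvylm gahty urgh eopys fdwo evw
Hunk 4: at line 1 remove [gahty,urgh] add [gemf,iiza,jccwk] -> 8 lines: czoio xvylm gemf iiza jccwk eopys fdwo evw
Hunk 5: at line 1 remove [gemf] add [ycsp,wqaw] -> 9 lines: czoio xvylm ycsp wqaw iiza jccwk eopys fdwo evw

Answer: czoio
xvylm
ycsp
wqaw
iiza
jccwk
eopys
fdwo
evw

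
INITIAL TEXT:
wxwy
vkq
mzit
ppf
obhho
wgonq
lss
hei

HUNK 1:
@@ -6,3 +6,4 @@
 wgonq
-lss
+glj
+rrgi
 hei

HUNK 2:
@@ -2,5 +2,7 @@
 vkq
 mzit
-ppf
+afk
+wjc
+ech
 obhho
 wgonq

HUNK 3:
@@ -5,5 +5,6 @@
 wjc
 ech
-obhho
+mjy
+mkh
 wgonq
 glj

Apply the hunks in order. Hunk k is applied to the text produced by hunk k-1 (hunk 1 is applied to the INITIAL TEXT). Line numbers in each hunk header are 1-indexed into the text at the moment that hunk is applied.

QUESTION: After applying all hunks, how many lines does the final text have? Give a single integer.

Answer: 12

Derivation:
Hunk 1: at line 6 remove [lss] add [glj,rrgi] -> 9 lines: wxwy vkq mzit ppf obhho wgonq glj rrgi hei
Hunk 2: at line 2 remove [ppf] add [afk,wjc,ech] -> 11 lines: wxwy vkq mzit afk wjc ech obhho wgonq glj rrgi hei
Hunk 3: at line 5 remove [obhho] add [mjy,mkh] -> 12 lines: wxwy vkq mzit afk wjc ech mjy mkh wgonq glj rrgi hei
Final line count: 12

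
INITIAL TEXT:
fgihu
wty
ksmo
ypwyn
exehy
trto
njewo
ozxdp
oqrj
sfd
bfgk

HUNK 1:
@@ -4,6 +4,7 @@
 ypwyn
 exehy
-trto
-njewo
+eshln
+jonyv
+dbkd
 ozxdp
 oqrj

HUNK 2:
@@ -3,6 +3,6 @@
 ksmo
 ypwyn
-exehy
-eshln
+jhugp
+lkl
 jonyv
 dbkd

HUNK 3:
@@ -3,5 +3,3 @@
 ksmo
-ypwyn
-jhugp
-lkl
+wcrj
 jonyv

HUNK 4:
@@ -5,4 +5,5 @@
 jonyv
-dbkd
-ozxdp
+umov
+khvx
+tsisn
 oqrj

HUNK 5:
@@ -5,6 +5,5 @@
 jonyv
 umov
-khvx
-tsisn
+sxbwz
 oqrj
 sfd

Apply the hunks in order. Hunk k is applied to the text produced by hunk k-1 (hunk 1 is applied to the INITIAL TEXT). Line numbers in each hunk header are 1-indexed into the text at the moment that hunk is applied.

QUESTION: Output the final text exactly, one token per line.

Answer: fgihu
wty
ksmo
wcrj
jonyv
umov
sxbwz
oqrj
sfd
bfgk

Derivation:
Hunk 1: at line 4 remove [trto,njewo] add [eshln,jonyv,dbkd] -> 12 lines: fgihu wty ksmo ypwyn exehy eshln jonyv dbkd ozxdp oqrj sfd bfgk
Hunk 2: at line 3 remove [exehy,eshln] add [jhugp,lkl] -> 12 lines: fgihu wty ksmo ypwyn jhugp lkl jonyv dbkd ozxdp oqrj sfd bfgk
Hunk 3: at line 3 remove [ypwyn,jhugp,lkl] add [wcrj] -> 10 lines: fgihu wty ksmo wcrj jonyv dbkd ozxdp oqrj sfd bfgk
Hunk 4: at line 5 remove [dbkd,ozxdp] add [umov,khvx,tsisn] -> 11 lines: fgihu wty ksmo wcrj jonyv umov khvx tsisn oqrj sfd bfgk
Hunk 5: at line 5 remove [khvx,tsisn] add [sxbwz] -> 10 lines: fgihu wty ksmo wcrj jonyv umov sxbwz oqrj sfd bfgk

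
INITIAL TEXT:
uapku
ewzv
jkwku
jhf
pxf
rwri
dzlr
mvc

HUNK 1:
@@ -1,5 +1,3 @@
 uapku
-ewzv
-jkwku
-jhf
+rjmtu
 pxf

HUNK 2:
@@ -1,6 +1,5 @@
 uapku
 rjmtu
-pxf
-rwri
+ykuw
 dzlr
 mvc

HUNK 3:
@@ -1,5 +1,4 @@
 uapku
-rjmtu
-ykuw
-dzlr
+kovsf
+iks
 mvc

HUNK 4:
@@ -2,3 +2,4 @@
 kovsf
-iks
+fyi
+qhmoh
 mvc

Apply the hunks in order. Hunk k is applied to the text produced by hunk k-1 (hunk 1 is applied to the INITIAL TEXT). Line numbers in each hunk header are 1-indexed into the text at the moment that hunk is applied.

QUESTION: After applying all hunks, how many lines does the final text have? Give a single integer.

Hunk 1: at line 1 remove [ewzv,jkwku,jhf] add [rjmtu] -> 6 lines: uapku rjmtu pxf rwri dzlr mvc
Hunk 2: at line 1 remove [pxf,rwri] add [ykuw] -> 5 lines: uapku rjmtu ykuw dzlr mvc
Hunk 3: at line 1 remove [rjmtu,ykuw,dzlr] add [kovsf,iks] -> 4 lines: uapku kovsf iks mvc
Hunk 4: at line 2 remove [iks] add [fyi,qhmoh] -> 5 lines: uapku kovsf fyi qhmoh mvc
Final line count: 5

Answer: 5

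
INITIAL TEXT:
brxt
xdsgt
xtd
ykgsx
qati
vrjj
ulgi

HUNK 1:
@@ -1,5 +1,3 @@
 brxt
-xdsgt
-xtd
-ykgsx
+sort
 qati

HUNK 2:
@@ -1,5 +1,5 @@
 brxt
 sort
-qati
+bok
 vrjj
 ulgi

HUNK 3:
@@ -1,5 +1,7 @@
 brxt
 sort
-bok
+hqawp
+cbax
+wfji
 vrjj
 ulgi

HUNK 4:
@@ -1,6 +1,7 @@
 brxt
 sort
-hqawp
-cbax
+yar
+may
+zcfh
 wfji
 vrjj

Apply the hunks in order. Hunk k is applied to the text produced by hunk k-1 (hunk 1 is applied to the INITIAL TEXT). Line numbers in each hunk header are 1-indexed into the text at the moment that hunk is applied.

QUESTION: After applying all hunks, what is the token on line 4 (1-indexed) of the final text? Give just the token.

Hunk 1: at line 1 remove [xdsgt,xtd,ykgsx] add [sort] -> 5 lines: brxt sort qati vrjj ulgi
Hunk 2: at line 1 remove [qati] add [bok] -> 5 lines: brxt sort bok vrjj ulgi
Hunk 3: at line 1 remove [bok] add [hqawp,cbax,wfji] -> 7 lines: brxt sort hqawp cbax wfji vrjj ulgi
Hunk 4: at line 1 remove [hqawp,cbax] add [yar,may,zcfh] -> 8 lines: brxt sort yar may zcfh wfji vrjj ulgi
Final line 4: may

Answer: may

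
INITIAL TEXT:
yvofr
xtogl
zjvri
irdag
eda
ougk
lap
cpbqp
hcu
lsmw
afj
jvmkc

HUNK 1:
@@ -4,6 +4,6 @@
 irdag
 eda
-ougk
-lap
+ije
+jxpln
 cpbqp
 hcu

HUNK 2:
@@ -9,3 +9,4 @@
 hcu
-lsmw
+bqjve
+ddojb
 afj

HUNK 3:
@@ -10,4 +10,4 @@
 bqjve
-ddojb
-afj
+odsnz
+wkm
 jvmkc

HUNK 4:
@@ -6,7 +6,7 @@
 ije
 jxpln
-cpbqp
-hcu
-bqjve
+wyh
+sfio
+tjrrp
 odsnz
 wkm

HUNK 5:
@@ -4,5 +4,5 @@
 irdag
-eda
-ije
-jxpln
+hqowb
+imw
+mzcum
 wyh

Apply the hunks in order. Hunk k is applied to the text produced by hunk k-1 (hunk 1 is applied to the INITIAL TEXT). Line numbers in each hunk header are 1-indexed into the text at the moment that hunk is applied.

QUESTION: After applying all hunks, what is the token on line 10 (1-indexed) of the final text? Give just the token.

Answer: tjrrp

Derivation:
Hunk 1: at line 4 remove [ougk,lap] add [ije,jxpln] -> 12 lines: yvofr xtogl zjvri irdag eda ije jxpln cpbqp hcu lsmw afj jvmkc
Hunk 2: at line 9 remove [lsmw] add [bqjve,ddojb] -> 13 lines: yvofr xtogl zjvri irdag eda ije jxpln cpbqp hcu bqjve ddojb afj jvmkc
Hunk 3: at line 10 remove [ddojb,afj] add [odsnz,wkm] -> 13 lines: yvofr xtogl zjvri irdag eda ije jxpln cpbqp hcu bqjve odsnz wkm jvmkc
Hunk 4: at line 6 remove [cpbqp,hcu,bqjve] add [wyh,sfio,tjrrp] -> 13 lines: yvofr xtogl zjvri irdag eda ije jxpln wyh sfio tjrrp odsnz wkm jvmkc
Hunk 5: at line 4 remove [eda,ije,jxpln] add [hqowb,imw,mzcum] -> 13 lines: yvofr xtogl zjvri irdag hqowb imw mzcum wyh sfio tjrrp odsnz wkm jvmkc
Final line 10: tjrrp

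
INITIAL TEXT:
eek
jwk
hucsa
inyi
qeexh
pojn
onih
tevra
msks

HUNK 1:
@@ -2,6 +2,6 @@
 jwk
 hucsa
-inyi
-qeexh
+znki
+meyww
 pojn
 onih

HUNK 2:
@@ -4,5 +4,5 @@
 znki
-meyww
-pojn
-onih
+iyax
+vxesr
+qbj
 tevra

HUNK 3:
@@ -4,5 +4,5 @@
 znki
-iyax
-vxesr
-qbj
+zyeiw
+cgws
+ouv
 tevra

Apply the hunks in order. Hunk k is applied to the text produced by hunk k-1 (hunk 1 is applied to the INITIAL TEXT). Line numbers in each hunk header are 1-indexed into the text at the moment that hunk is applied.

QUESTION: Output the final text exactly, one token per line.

Answer: eek
jwk
hucsa
znki
zyeiw
cgws
ouv
tevra
msks

Derivation:
Hunk 1: at line 2 remove [inyi,qeexh] add [znki,meyww] -> 9 lines: eek jwk hucsa znki meyww pojn onih tevra msks
Hunk 2: at line 4 remove [meyww,pojn,onih] add [iyax,vxesr,qbj] -> 9 lines: eek jwk hucsa znki iyax vxesr qbj tevra msks
Hunk 3: at line 4 remove [iyax,vxesr,qbj] add [zyeiw,cgws,ouv] -> 9 lines: eek jwk hucsa znki zyeiw cgws ouv tevra msks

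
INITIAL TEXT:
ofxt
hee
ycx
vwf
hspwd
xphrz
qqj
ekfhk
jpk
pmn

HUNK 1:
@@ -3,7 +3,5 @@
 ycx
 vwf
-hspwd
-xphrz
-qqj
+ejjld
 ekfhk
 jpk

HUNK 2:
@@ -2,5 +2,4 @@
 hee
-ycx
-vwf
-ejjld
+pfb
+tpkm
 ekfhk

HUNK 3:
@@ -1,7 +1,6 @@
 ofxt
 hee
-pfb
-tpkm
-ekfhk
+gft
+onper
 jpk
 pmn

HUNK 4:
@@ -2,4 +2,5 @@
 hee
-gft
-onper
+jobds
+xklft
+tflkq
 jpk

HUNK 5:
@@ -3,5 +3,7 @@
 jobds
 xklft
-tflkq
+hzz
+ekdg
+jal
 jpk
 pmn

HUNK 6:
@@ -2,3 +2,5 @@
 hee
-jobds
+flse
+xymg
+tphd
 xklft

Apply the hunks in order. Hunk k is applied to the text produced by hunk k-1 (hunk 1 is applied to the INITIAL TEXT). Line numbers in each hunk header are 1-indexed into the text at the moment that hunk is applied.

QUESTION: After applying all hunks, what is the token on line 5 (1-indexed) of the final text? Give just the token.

Hunk 1: at line 3 remove [hspwd,xphrz,qqj] add [ejjld] -> 8 lines: ofxt hee ycx vwf ejjld ekfhk jpk pmn
Hunk 2: at line 2 remove [ycx,vwf,ejjld] add [pfb,tpkm] -> 7 lines: ofxt hee pfb tpkm ekfhk jpk pmn
Hunk 3: at line 1 remove [pfb,tpkm,ekfhk] add [gft,onper] -> 6 lines: ofxt hee gft onper jpk pmn
Hunk 4: at line 2 remove [gft,onper] add [jobds,xklft,tflkq] -> 7 lines: ofxt hee jobds xklft tflkq jpk pmn
Hunk 5: at line 3 remove [tflkq] add [hzz,ekdg,jal] -> 9 lines: ofxt hee jobds xklft hzz ekdg jal jpk pmn
Hunk 6: at line 2 remove [jobds] add [flse,xymg,tphd] -> 11 lines: ofxt hee flse xymg tphd xklft hzz ekdg jal jpk pmn
Final line 5: tphd

Answer: tphd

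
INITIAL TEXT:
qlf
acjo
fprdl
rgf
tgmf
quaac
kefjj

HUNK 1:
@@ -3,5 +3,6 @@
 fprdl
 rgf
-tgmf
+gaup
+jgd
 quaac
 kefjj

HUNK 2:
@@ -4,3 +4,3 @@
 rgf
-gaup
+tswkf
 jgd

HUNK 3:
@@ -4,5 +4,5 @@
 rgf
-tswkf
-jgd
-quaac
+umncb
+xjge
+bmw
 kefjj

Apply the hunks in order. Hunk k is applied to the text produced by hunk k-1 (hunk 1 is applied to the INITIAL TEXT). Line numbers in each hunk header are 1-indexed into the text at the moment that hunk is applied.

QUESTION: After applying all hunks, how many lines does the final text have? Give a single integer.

Hunk 1: at line 3 remove [tgmf] add [gaup,jgd] -> 8 lines: qlf acjo fprdl rgf gaup jgd quaac kefjj
Hunk 2: at line 4 remove [gaup] add [tswkf] -> 8 lines: qlf acjo fprdl rgf tswkf jgd quaac kefjj
Hunk 3: at line 4 remove [tswkf,jgd,quaac] add [umncb,xjge,bmw] -> 8 lines: qlf acjo fprdl rgf umncb xjge bmw kefjj
Final line count: 8

Answer: 8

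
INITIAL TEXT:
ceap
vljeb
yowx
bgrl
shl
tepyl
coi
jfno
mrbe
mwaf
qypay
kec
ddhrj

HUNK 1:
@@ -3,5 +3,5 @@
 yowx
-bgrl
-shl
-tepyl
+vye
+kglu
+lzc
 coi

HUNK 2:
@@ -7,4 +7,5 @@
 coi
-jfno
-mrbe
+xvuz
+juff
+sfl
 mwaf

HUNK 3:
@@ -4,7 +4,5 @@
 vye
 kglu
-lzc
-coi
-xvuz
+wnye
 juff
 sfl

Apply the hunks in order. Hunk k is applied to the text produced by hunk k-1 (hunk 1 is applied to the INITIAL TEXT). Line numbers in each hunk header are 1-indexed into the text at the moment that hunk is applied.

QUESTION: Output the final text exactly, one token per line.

Answer: ceap
vljeb
yowx
vye
kglu
wnye
juff
sfl
mwaf
qypay
kec
ddhrj

Derivation:
Hunk 1: at line 3 remove [bgrl,shl,tepyl] add [vye,kglu,lzc] -> 13 lines: ceap vljeb yowx vye kglu lzc coi jfno mrbe mwaf qypay kec ddhrj
Hunk 2: at line 7 remove [jfno,mrbe] add [xvuz,juff,sfl] -> 14 lines: ceap vljeb yowx vye kglu lzc coi xvuz juff sfl mwaf qypay kec ddhrj
Hunk 3: at line 4 remove [lzc,coi,xvuz] add [wnye] -> 12 lines: ceap vljeb yowx vye kglu wnye juff sfl mwaf qypay kec ddhrj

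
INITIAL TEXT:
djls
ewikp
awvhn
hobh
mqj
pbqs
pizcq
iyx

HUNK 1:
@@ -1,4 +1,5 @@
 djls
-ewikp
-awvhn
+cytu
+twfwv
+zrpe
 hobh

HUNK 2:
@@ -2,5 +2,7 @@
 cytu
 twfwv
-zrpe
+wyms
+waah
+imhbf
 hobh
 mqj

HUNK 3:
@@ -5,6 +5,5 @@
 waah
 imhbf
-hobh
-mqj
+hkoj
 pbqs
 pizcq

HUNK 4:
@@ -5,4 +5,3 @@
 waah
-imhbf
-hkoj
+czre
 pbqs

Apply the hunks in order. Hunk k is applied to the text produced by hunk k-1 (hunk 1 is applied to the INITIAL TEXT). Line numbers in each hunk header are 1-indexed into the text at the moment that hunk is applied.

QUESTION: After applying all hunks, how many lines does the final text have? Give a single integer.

Answer: 9

Derivation:
Hunk 1: at line 1 remove [ewikp,awvhn] add [cytu,twfwv,zrpe] -> 9 lines: djls cytu twfwv zrpe hobh mqj pbqs pizcq iyx
Hunk 2: at line 2 remove [zrpe] add [wyms,waah,imhbf] -> 11 lines: djls cytu twfwv wyms waah imhbf hobh mqj pbqs pizcq iyx
Hunk 3: at line 5 remove [hobh,mqj] add [hkoj] -> 10 lines: djls cytu twfwv wyms waah imhbf hkoj pbqs pizcq iyx
Hunk 4: at line 5 remove [imhbf,hkoj] add [czre] -> 9 lines: djls cytu twfwv wyms waah czre pbqs pizcq iyx
Final line count: 9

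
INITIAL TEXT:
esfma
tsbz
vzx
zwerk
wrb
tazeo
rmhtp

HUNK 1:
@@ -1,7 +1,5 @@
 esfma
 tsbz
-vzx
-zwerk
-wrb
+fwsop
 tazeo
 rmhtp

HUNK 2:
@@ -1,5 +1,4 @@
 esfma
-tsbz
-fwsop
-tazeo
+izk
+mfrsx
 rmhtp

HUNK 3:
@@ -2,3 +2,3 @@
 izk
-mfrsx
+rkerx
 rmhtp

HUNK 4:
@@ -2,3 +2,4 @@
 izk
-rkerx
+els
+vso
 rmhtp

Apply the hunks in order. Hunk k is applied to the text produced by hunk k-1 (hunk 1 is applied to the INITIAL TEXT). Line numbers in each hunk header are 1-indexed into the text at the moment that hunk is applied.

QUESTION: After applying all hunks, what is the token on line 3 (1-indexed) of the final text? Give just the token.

Hunk 1: at line 1 remove [vzx,zwerk,wrb] add [fwsop] -> 5 lines: esfma tsbz fwsop tazeo rmhtp
Hunk 2: at line 1 remove [tsbz,fwsop,tazeo] add [izk,mfrsx] -> 4 lines: esfma izk mfrsx rmhtp
Hunk 3: at line 2 remove [mfrsx] add [rkerx] -> 4 lines: esfma izk rkerx rmhtp
Hunk 4: at line 2 remove [rkerx] add [els,vso] -> 5 lines: esfma izk els vso rmhtp
Final line 3: els

Answer: els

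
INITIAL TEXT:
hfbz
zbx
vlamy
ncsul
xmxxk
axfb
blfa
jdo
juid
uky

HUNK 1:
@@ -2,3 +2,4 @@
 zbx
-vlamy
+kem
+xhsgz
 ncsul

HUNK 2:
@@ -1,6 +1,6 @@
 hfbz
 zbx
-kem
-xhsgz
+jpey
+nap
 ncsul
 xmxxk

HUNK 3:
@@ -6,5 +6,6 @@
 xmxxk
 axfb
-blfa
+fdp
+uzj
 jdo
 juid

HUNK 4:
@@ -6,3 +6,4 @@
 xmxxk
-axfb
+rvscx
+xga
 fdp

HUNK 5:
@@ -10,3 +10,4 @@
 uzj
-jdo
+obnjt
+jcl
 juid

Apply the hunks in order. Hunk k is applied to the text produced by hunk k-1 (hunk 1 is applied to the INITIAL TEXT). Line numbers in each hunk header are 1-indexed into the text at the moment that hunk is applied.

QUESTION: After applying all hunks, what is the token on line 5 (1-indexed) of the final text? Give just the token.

Answer: ncsul

Derivation:
Hunk 1: at line 2 remove [vlamy] add [kem,xhsgz] -> 11 lines: hfbz zbx kem xhsgz ncsul xmxxk axfb blfa jdo juid uky
Hunk 2: at line 1 remove [kem,xhsgz] add [jpey,nap] -> 11 lines: hfbz zbx jpey nap ncsul xmxxk axfb blfa jdo juid uky
Hunk 3: at line 6 remove [blfa] add [fdp,uzj] -> 12 lines: hfbz zbx jpey nap ncsul xmxxk axfb fdp uzj jdo juid uky
Hunk 4: at line 6 remove [axfb] add [rvscx,xga] -> 13 lines: hfbz zbx jpey nap ncsul xmxxk rvscx xga fdp uzj jdo juid uky
Hunk 5: at line 10 remove [jdo] add [obnjt,jcl] -> 14 lines: hfbz zbx jpey nap ncsul xmxxk rvscx xga fdp uzj obnjt jcl juid uky
Final line 5: ncsul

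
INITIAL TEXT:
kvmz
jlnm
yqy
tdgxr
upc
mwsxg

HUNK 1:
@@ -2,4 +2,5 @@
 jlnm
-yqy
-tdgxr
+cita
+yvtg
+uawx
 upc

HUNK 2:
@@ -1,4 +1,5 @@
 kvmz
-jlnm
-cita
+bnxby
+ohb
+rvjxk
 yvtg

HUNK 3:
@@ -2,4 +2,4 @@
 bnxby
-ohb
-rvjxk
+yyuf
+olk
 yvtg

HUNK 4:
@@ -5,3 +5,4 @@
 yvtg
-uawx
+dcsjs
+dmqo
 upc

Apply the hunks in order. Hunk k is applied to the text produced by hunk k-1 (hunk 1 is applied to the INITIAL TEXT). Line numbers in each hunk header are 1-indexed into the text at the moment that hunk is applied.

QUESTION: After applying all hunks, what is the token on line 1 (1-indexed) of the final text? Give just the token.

Hunk 1: at line 2 remove [yqy,tdgxr] add [cita,yvtg,uawx] -> 7 lines: kvmz jlnm cita yvtg uawx upc mwsxg
Hunk 2: at line 1 remove [jlnm,cita] add [bnxby,ohb,rvjxk] -> 8 lines: kvmz bnxby ohb rvjxk yvtg uawx upc mwsxg
Hunk 3: at line 2 remove [ohb,rvjxk] add [yyuf,olk] -> 8 lines: kvmz bnxby yyuf olk yvtg uawx upc mwsxg
Hunk 4: at line 5 remove [uawx] add [dcsjs,dmqo] -> 9 lines: kvmz bnxby yyuf olk yvtg dcsjs dmqo upc mwsxg
Final line 1: kvmz

Answer: kvmz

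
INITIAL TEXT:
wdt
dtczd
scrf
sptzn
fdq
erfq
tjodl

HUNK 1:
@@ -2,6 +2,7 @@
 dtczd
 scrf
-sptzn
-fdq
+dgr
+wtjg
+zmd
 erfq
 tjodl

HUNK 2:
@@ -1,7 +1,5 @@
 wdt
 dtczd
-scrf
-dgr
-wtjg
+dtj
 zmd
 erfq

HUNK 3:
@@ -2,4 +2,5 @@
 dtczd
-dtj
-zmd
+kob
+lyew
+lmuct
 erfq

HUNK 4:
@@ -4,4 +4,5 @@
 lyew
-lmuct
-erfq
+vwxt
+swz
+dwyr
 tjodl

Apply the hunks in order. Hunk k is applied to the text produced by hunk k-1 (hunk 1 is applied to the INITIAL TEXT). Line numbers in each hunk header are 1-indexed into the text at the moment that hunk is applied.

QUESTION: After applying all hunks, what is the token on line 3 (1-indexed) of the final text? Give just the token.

Answer: kob

Derivation:
Hunk 1: at line 2 remove [sptzn,fdq] add [dgr,wtjg,zmd] -> 8 lines: wdt dtczd scrf dgr wtjg zmd erfq tjodl
Hunk 2: at line 1 remove [scrf,dgr,wtjg] add [dtj] -> 6 lines: wdt dtczd dtj zmd erfq tjodl
Hunk 3: at line 2 remove [dtj,zmd] add [kob,lyew,lmuct] -> 7 lines: wdt dtczd kob lyew lmuct erfq tjodl
Hunk 4: at line 4 remove [lmuct,erfq] add [vwxt,swz,dwyr] -> 8 lines: wdt dtczd kob lyew vwxt swz dwyr tjodl
Final line 3: kob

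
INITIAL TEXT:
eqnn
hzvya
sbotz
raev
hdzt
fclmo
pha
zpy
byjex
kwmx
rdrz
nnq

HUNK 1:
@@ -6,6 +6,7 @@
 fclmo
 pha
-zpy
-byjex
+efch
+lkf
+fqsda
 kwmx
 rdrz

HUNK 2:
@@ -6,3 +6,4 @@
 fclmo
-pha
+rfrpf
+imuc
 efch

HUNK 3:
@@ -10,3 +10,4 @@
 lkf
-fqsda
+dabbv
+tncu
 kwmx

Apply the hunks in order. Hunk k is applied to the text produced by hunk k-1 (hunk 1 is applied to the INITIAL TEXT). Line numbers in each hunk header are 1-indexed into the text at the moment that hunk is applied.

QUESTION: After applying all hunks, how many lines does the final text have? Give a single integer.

Answer: 15

Derivation:
Hunk 1: at line 6 remove [zpy,byjex] add [efch,lkf,fqsda] -> 13 lines: eqnn hzvya sbotz raev hdzt fclmo pha efch lkf fqsda kwmx rdrz nnq
Hunk 2: at line 6 remove [pha] add [rfrpf,imuc] -> 14 lines: eqnn hzvya sbotz raev hdzt fclmo rfrpf imuc efch lkf fqsda kwmx rdrz nnq
Hunk 3: at line 10 remove [fqsda] add [dabbv,tncu] -> 15 lines: eqnn hzvya sbotz raev hdzt fclmo rfrpf imuc efch lkf dabbv tncu kwmx rdrz nnq
Final line count: 15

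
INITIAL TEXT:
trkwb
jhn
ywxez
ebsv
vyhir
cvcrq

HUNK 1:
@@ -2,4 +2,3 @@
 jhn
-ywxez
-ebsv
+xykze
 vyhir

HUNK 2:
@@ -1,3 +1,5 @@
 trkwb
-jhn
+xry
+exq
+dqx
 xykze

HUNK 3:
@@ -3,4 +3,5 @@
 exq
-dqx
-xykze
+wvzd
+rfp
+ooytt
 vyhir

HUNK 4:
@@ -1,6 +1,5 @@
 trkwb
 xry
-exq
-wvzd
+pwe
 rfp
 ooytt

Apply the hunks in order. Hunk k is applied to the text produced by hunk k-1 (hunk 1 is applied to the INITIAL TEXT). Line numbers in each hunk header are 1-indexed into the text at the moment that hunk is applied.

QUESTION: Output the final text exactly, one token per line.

Hunk 1: at line 2 remove [ywxez,ebsv] add [xykze] -> 5 lines: trkwb jhn xykze vyhir cvcrq
Hunk 2: at line 1 remove [jhn] add [xry,exq,dqx] -> 7 lines: trkwb xry exq dqx xykze vyhir cvcrq
Hunk 3: at line 3 remove [dqx,xykze] add [wvzd,rfp,ooytt] -> 8 lines: trkwb xry exq wvzd rfp ooytt vyhir cvcrq
Hunk 4: at line 1 remove [exq,wvzd] add [pwe] -> 7 lines: trkwb xry pwe rfp ooytt vyhir cvcrq

Answer: trkwb
xry
pwe
rfp
ooytt
vyhir
cvcrq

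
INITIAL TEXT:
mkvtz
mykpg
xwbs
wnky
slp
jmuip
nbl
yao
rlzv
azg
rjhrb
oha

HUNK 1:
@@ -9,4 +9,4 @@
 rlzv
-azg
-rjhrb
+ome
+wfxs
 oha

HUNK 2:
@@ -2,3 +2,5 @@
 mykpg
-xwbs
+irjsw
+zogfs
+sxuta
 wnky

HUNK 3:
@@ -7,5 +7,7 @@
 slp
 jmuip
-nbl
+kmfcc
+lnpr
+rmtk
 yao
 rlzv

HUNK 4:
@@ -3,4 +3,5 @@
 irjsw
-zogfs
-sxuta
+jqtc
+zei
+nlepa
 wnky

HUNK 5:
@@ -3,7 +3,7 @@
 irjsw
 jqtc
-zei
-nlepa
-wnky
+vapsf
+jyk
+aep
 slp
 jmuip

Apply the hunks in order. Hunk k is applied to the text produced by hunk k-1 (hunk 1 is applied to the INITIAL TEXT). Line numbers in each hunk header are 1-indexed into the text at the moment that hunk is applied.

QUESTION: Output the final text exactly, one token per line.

Hunk 1: at line 9 remove [azg,rjhrb] add [ome,wfxs] -> 12 lines: mkvtz mykpg xwbs wnky slp jmuip nbl yao rlzv ome wfxs oha
Hunk 2: at line 2 remove [xwbs] add [irjsw,zogfs,sxuta] -> 14 lines: mkvtz mykpg irjsw zogfs sxuta wnky slp jmuip nbl yao rlzv ome wfxs oha
Hunk 3: at line 7 remove [nbl] add [kmfcc,lnpr,rmtk] -> 16 lines: mkvtz mykpg irjsw zogfs sxuta wnky slp jmuip kmfcc lnpr rmtk yao rlzv ome wfxs oha
Hunk 4: at line 3 remove [zogfs,sxuta] add [jqtc,zei,nlepa] -> 17 lines: mkvtz mykpg irjsw jqtc zei nlepa wnky slp jmuip kmfcc lnpr rmtk yao rlzv ome wfxs oha
Hunk 5: at line 3 remove [zei,nlepa,wnky] add [vapsf,jyk,aep] -> 17 lines: mkvtz mykpg irjsw jqtc vapsf jyk aep slp jmuip kmfcc lnpr rmtk yao rlzv ome wfxs oha

Answer: mkvtz
mykpg
irjsw
jqtc
vapsf
jyk
aep
slp
jmuip
kmfcc
lnpr
rmtk
yao
rlzv
ome
wfxs
oha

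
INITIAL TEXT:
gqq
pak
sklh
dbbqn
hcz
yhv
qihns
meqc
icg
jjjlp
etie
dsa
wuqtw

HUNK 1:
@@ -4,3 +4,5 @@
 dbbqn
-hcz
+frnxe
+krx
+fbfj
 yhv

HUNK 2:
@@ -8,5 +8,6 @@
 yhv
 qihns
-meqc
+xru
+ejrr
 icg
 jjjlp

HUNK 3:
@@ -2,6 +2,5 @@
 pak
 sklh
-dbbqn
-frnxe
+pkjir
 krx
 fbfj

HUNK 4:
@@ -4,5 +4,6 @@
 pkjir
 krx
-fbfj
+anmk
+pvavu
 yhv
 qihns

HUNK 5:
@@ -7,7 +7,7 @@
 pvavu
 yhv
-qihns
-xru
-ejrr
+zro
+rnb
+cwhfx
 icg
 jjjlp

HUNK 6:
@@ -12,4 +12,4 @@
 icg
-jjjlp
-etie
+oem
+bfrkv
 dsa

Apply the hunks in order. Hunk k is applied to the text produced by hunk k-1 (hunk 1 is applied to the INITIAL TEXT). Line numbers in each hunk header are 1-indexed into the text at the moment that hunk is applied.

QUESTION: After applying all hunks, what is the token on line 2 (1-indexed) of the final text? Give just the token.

Answer: pak

Derivation:
Hunk 1: at line 4 remove [hcz] add [frnxe,krx,fbfj] -> 15 lines: gqq pak sklh dbbqn frnxe krx fbfj yhv qihns meqc icg jjjlp etie dsa wuqtw
Hunk 2: at line 8 remove [meqc] add [xru,ejrr] -> 16 lines: gqq pak sklh dbbqn frnxe krx fbfj yhv qihns xru ejrr icg jjjlp etie dsa wuqtw
Hunk 3: at line 2 remove [dbbqn,frnxe] add [pkjir] -> 15 lines: gqq pak sklh pkjir krx fbfj yhv qihns xru ejrr icg jjjlp etie dsa wuqtw
Hunk 4: at line 4 remove [fbfj] add [anmk,pvavu] -> 16 lines: gqq pak sklh pkjir krx anmk pvavu yhv qihns xru ejrr icg jjjlp etie dsa wuqtw
Hunk 5: at line 7 remove [qihns,xru,ejrr] add [zro,rnb,cwhfx] -> 16 lines: gqq pak sklh pkjir krx anmk pvavu yhv zro rnb cwhfx icg jjjlp etie dsa wuqtw
Hunk 6: at line 12 remove [jjjlp,etie] add [oem,bfrkv] -> 16 lines: gqq pak sklh pkjir krx anmk pvavu yhv zro rnb cwhfx icg oem bfrkv dsa wuqtw
Final line 2: pak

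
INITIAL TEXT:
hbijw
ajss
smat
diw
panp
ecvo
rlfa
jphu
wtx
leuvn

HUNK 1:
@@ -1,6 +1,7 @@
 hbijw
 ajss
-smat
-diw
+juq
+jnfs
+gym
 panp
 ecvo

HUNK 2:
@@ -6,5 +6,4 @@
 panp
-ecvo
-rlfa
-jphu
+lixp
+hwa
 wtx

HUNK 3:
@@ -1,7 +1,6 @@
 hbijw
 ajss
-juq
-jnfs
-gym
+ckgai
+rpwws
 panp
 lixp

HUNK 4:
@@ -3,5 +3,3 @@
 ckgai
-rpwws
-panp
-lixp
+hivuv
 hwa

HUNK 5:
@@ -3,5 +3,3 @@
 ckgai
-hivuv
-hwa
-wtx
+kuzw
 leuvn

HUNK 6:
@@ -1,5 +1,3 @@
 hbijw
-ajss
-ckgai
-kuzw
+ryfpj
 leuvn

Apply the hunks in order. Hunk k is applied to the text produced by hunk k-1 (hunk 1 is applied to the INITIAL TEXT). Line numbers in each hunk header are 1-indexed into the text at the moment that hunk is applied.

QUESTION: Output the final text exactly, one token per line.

Answer: hbijw
ryfpj
leuvn

Derivation:
Hunk 1: at line 1 remove [smat,diw] add [juq,jnfs,gym] -> 11 lines: hbijw ajss juq jnfs gym panp ecvo rlfa jphu wtx leuvn
Hunk 2: at line 6 remove [ecvo,rlfa,jphu] add [lixp,hwa] -> 10 lines: hbijw ajss juq jnfs gym panp lixp hwa wtx leuvn
Hunk 3: at line 1 remove [juq,jnfs,gym] add [ckgai,rpwws] -> 9 lines: hbijw ajss ckgai rpwws panp lixp hwa wtx leuvn
Hunk 4: at line 3 remove [rpwws,panp,lixp] add [hivuv] -> 7 lines: hbijw ajss ckgai hivuv hwa wtx leuvn
Hunk 5: at line 3 remove [hivuv,hwa,wtx] add [kuzw] -> 5 lines: hbijw ajss ckgai kuzw leuvn
Hunk 6: at line 1 remove [ajss,ckgai,kuzw] add [ryfpj] -> 3 lines: hbijw ryfpj leuvn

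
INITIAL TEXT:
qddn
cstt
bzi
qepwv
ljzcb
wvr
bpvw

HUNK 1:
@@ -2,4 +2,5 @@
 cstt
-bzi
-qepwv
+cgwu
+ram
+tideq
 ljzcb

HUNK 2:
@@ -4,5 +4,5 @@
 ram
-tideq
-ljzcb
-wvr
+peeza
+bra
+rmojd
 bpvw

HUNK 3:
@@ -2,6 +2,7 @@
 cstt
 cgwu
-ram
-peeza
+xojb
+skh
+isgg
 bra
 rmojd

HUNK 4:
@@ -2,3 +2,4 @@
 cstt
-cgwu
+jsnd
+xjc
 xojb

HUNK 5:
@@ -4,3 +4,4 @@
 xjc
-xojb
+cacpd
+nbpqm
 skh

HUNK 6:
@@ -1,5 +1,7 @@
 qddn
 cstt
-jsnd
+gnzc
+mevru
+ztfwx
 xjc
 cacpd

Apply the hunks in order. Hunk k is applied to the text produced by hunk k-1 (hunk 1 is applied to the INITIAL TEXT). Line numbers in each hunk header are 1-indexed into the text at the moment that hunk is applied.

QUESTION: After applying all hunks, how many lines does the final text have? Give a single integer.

Answer: 13

Derivation:
Hunk 1: at line 2 remove [bzi,qepwv] add [cgwu,ram,tideq] -> 8 lines: qddn cstt cgwu ram tideq ljzcb wvr bpvw
Hunk 2: at line 4 remove [tideq,ljzcb,wvr] add [peeza,bra,rmojd] -> 8 lines: qddn cstt cgwu ram peeza bra rmojd bpvw
Hunk 3: at line 2 remove [ram,peeza] add [xojb,skh,isgg] -> 9 lines: qddn cstt cgwu xojb skh isgg bra rmojd bpvw
Hunk 4: at line 2 remove [cgwu] add [jsnd,xjc] -> 10 lines: qddn cstt jsnd xjc xojb skh isgg bra rmojd bpvw
Hunk 5: at line 4 remove [xojb] add [cacpd,nbpqm] -> 11 lines: qddn cstt jsnd xjc cacpd nbpqm skh isgg bra rmojd bpvw
Hunk 6: at line 1 remove [jsnd] add [gnzc,mevru,ztfwx] -> 13 lines: qddn cstt gnzc mevru ztfwx xjc cacpd nbpqm skh isgg bra rmojd bpvw
Final line count: 13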